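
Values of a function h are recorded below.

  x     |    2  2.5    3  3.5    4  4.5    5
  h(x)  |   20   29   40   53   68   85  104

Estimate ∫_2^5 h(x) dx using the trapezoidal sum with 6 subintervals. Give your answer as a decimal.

168.5

Δx = 0.5.
T_6 = (0.5/2)·[20 + 2·29 + 2·40 + 2·53 + 2·68 + 2·85 + 104] = 168.5.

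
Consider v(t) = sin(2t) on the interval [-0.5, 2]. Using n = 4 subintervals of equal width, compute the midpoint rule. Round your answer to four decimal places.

Δt = (2 − (-0.5))/4 = 0.625.
Midpoints: -0.1875, 0.4375, 1.0625, 1.6875.
v(-0.1875) ≈ -0.3663, v(0.4375) ≈ 0.7675, v(1.0625) ≈ 0.8503, v(1.6875) ≈ -0.2313.
Sum = Δt · [v(-0.1875) + v(0.4375) + v(1.0625) + v(1.6875)].
Sum ≈ 0.6377.

0.6377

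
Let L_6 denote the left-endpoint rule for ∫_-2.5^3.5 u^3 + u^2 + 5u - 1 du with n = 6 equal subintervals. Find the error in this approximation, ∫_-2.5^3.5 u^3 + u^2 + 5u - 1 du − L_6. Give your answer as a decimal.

44.75

Exact integral: ∫_-2.5^3.5 f(u) du = 56.25.
L_6 = 11.5.
Error = 56.25 − 11.5 = 44.75.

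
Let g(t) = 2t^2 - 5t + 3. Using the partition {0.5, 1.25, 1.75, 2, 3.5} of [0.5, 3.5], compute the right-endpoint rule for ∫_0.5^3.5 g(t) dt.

15.34375

Subinterval widths: 0.75, 0.5, 0.25, 1.5.
Right endpoints: 1.25, 1.75, 2, 3.5.
g(1.25) = -0.125, g(1.75) = 0.375, g(2) = 1, g(3.5) = 10.
Sum = Σ Δt_i · g(t_i).
Sum = 15.34375.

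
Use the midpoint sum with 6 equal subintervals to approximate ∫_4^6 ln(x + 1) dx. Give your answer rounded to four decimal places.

3.5744

Δx = (6 − 4)/6 = 1/3.
Midpoints: 25/6, 4.5, 29/6, 31/6, 5.5, 35/6.
f(25/6) ≈ 1.6422, f(4.5) ≈ 1.7047, f(29/6) ≈ 1.7636, f(31/6) ≈ 1.8192, f(5.5) ≈ 1.8718, f(35/6) ≈ 1.9218.
Sum = Δx · [f(25/6) + f(4.5) + f(29/6) + ...].
Sum ≈ 3.5744.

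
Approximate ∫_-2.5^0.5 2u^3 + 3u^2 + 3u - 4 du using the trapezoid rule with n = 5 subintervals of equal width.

Δu = (0.5 − (-2.5))/5 = 0.6.
f(-2.5) = -24, f(-1.9) = -12.588, f(-1.3) = -7.224, f(-0.7) = -5.316, f(-0.1) = -4.272, f(0.5) = -1.5.
T_5 = (Δu/2)·[f(u_0) + 2f(u_1) + ... + 2f(u_{4}) + f(u_5)].
Sum = -25.29.

-25.29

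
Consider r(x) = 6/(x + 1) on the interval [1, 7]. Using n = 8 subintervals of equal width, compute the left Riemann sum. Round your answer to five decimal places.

Δx = (7 − 1)/8 = 0.75.
Left endpoints: 1, 1.75, 2.5, 3.25, 4, 4.75, 5.5, 6.25.
r(1) = 3, r(1.75) = 24/11, r(2.5) = 12/7, r(3.25) = 24/17, r(4) = 1.2, r(4.75) = 24/23, r(5.5) = 12/13, r(6.25) = 24/29.
Sum = Δx · [r(1) + r(1.75) + r(2.5) + ...].
Sum ≈ 9.22651.

9.22651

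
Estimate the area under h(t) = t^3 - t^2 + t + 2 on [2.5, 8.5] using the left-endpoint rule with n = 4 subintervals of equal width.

Δt = (8.5 − 2.5)/4 = 1.5.
Left endpoints: 2.5, 4, 5.5, 7.
h(2.5) = 13.875, h(4) = 54, h(5.5) = 143.625, h(7) = 303.
Sum = Δt · [h(2.5) + h(4) + h(5.5) + h(7)].
Sum = 771.75.

771.75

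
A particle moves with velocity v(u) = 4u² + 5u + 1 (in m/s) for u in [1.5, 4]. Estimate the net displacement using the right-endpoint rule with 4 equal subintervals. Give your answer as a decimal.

139.453125

Δu = (4 − 1.5)/4 = 0.625.
Right endpoints: 2.125, 2.75, 3.375, 4.
v(2.125) = 29.6875, v(2.75) = 45, v(3.375) = 63.4375, v(4) = 85.
Sum = Δu · [v(2.125) + v(2.75) + v(3.375) + v(4)].
Sum = 139.453125.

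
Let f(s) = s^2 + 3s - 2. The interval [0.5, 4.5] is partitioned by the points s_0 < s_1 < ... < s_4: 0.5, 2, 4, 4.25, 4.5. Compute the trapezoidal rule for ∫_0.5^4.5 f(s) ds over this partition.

54.234375

Subinterval widths: 1.5, 2, 0.25, 0.25.
f(0.5) = -0.25, f(2) = 8, f(4) = 26, f(4.25) = 28.8125, f(4.5) = 31.75.
On each subinterval the trapezoid contributes (Δs_i/2)·[f(s_{i-1}) + f(s_i)].
Sum = 54.234375.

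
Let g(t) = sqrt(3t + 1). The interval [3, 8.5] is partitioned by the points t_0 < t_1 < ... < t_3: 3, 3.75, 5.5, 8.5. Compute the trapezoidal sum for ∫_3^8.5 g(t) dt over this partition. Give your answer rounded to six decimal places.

Subinterval widths: 0.75, 1.75, 3.
g(3) ≈ 3.162278, g(3.75) ≈ 3.500000, g(5.5) ≈ 4.183300, g(8.5) ≈ 5.147815.
On each subinterval the trapezoid contributes (Δt_i/2)·[g(t_{i-1}) + g(t_i)].
Sum ≈ 23.217915.

23.217915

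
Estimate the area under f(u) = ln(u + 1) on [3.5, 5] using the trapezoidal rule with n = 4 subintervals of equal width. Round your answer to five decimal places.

Δu = (5 − 3.5)/4 = 0.375.
f(3.5) ≈ 1.50408, f(3.875) ≈ 1.58412, f(4.25) ≈ 1.65823, f(4.625) ≈ 1.72722, f(5) ≈ 1.79176.
T_4 = (Δu/2)·[f(u_0) + 2f(u_1) + 2f(u_2) + 2f(u_3) + f(u_4)].
Sum ≈ 2.48156.

2.48156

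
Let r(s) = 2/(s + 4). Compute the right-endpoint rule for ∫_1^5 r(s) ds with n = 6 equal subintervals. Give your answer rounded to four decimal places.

1.1184

Δs = (5 − 1)/6 = 2/3.
Right endpoints: 5/3, 7/3, 3, 11/3, 13/3, 5.
r(5/3) = 6/17, r(7/3) = 6/19, r(3) = 2/7, r(11/3) = 6/23, r(13/3) = 0.24, r(5) = 2/9.
Sum = Δs · [r(5/3) + r(7/3) + r(3) + ...].
Sum ≈ 1.1184.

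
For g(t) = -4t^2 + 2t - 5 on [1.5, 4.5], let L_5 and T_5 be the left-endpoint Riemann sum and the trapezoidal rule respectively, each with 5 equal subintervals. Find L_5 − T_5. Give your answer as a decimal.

L_5 = -94.92.
T_5 = -114.72.
L_5 − T_5 = 19.8.

19.8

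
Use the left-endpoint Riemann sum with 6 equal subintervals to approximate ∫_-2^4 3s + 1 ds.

15

Δs = (4 − (-2))/6 = 1.
Left endpoints: -2, -1, 0, 1, 2, 3.
f(-2) = -5, f(-1) = -2, f(0) = 1, f(1) = 4, f(2) = 7, f(3) = 10.
Sum = Δs · [f(-2) + f(-1) + f(0) + ...].
Sum = 15.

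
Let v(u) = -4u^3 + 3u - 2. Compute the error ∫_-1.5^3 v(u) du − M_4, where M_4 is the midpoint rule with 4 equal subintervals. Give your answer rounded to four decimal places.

-4.2715

Exact integral: ∫_-1.5^3 v(u) du = -74.8125.
M_4 ≈ -70.541016.
Error ≈ -74.8125 − (-70.541016) ≈ -4.2715.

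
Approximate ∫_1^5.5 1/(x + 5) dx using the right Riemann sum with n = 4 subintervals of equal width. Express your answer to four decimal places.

Δx = (5.5 − 1)/4 = 1.125.
Right endpoints: 2.125, 3.25, 4.375, 5.5.
f(2.125) = 8/57, f(3.25) = 4/33, f(4.375) = 8/75, f(5.5) = 2/21.
Sum = Δx · [f(2.125) + f(3.25) + f(4.375) + f(5.5)].
Sum ≈ 0.5214.

0.5214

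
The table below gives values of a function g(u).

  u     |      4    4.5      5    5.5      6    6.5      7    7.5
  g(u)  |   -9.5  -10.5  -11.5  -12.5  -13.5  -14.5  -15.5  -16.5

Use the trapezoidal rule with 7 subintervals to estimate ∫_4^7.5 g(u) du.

-45.5

Δu = 0.5.
T_7 = (0.5/2)·[(-9.5) + 2·(-10.5) + 2·(-11.5) + 2·(-12.5) + 2·(-13.5) + 2·(-14.5) + 2·(-15.5) + (-16.5)] = -45.5.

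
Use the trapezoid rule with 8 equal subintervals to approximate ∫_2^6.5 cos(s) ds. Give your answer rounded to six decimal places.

-0.675777

Δs = (6.5 − 2)/8 = 0.5625.
f(2) ≈ -0.416147, f(2.5625) ≈ -0.836960, f(3.125) ≈ -0.999862, f(3.6875) ≈ -0.854657, f(4.25) ≈ -0.446087, f(4.8125) ≈ 0.099944, f(5.375) ≈ 0.615177, f(5.9375) ≈ 0.940843, f(6.5) ≈ 0.976588.
T_8 = (Δs/2)·[f(s_0) + 2f(s_1) + ... + 2f(s_{7}) + f(s_8)].
Sum ≈ -0.675777.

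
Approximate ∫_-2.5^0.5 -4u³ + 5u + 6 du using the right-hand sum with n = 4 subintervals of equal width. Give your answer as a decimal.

Δu = (0.5 − (-2.5))/4 = 0.75.
Right endpoints: -1.75, -1, -0.25, 0.5.
f(-1.75) = 18.6875, f(-1) = 5, f(-0.25) = 4.8125, f(0.5) = 8.
Sum = Δu · [f(-1.75) + f(-1) + f(-0.25) + f(0.5)].
Sum = 27.375.

27.375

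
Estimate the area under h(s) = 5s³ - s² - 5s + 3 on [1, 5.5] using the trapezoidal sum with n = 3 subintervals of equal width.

1108.40625

Δs = (5.5 − 1)/3 = 1.5.
h(1) = 2, h(2.5) = 62.375, h(4) = 287, h(5.5) = 777.125.
T_3 = (Δs/2)·[h(s_0) + 2h(s_1) + 2h(s_2) + h(s_3)].
Sum = 1108.40625.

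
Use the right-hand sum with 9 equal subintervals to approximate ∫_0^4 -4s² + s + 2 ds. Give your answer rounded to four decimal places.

Δs = (4 − 0)/9 = 4/9.
Right endpoints: 4/9, 8/9, 4/3, 16/9, 20/9, 8/3, 28/9, 32/9, 4.
f(4/9) = 134/81, f(8/9) = -22/81, f(4/3) = -34/9, f(16/9) = -718/81, f(20/9) = -1258/81, f(8/3) = -214/9, f(28/9) = -2722/81, f(32/9) = -3646/81, f(4) = -58.
Sum = Δs · [f(4/9) + f(8/9) + f(4/3) + ...].
Sum ≈ -83.1934.

-83.1934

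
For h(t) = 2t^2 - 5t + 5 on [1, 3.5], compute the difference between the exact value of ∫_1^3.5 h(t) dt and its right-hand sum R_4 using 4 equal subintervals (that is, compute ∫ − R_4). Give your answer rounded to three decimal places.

-3.451

Exact integral: ∫_1^3.5 h(t) dt ≈ 12.29167.
R_4 = 15.7421875.
Error ≈ 12.29167 − 15.7421875 ≈ -3.451.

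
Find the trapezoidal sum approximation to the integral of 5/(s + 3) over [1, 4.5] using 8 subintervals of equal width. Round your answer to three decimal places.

3.147

Δs = (4.5 − 1)/8 = 0.4375.
f(1) = 1.25, f(1.4375) = 80/71, f(1.875) = 40/39, f(2.3125) = 16/17, f(2.75) = 20/23, f(3.1875) = 80/99, f(3.625) = 40/53, f(4.0625) = 80/113, f(4.5) = 2/3.
T_8 = (Δs/2)·[f(s_0) + 2f(s_1) + ... + 2f(s_{7}) + f(s_8)].
Sum ≈ 3.147.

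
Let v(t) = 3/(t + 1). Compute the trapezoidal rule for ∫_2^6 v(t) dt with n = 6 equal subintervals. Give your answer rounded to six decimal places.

2.551914

Δt = (6 − 2)/6 = 2/3.
v(2) = 1, v(8/3) = 9/11, v(10/3) = 9/13, v(4) = 0.6, v(14/3) = 9/17, v(16/3) = 9/19, v(6) = 3/7.
T_6 = (Δt/2)·[v(t_0) + 2v(t_1) + ... + 2v(t_{5}) + v(t_6)].
Sum ≈ 2.551914.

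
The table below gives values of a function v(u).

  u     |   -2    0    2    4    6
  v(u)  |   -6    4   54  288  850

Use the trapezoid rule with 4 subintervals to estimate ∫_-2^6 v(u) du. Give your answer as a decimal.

Δu = 2.
T_4 = (2/2)·[(-6) + 2·4 + 2·54 + 2·288 + 850] = 1536.

1536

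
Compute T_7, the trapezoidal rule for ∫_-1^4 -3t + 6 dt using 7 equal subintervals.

Δt = (4 − (-1))/7 = 5/7.
f(-1) = 9, f(-2/7) = 48/7, f(3/7) = 33/7, f(8/7) = 18/7, f(13/7) = 3/7, f(18/7) = -12/7, f(23/7) = -27/7, f(4) = -6.
T_7 = (Δt/2)·[f(t_0) + 2f(t_1) + ... + 2f(t_{6}) + f(t_7)].
Sum = 7.5.

7.5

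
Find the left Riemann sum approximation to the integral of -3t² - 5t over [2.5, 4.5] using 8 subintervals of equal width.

-104.0625

Δt = (4.5 − 2.5)/8 = 0.25.
Left endpoints: 2.5, 2.75, 3, 3.25, 3.5, 3.75, 4, 4.25.
f(2.5) = -31.25, f(2.75) = -36.4375, f(3) = -42, f(3.25) = -47.9375, f(3.5) = -54.25, f(3.75) = -60.9375, f(4) = -68, f(4.25) = -75.4375.
Sum = Δt · [f(2.5) + f(2.75) + f(3) + ...].
Sum = -104.0625.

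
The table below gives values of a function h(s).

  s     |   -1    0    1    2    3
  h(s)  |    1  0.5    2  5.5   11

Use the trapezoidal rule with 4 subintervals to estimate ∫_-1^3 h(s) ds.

14

Δs = 1.
T_4 = (1/2)·[1 + 2·0.5 + 2·2 + 2·5.5 + 11] = 14.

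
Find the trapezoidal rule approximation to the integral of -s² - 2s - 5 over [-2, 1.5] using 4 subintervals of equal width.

Δs = (1.5 − (-2))/4 = 0.875.
f(-2) = -5, f(-1.125) = -4.015625, f(-0.25) = -4.5625, f(0.625) = -6.640625, f(1.5) = -10.25.
T_4 = (Δs/2)·[f(s_0) + 2f(s_1) + 2f(s_2) + 2f(s_3) + f(s_4)].
Sum = -19.98828125.

-19.98828125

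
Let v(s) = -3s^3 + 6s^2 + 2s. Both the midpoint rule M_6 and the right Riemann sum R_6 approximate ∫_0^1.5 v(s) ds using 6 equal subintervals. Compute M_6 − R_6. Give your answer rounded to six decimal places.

M_6 ≈ 5.20898438.
R_6 = 5.98828125.
M_6 − R_6 ≈ -0.779297.

-0.779297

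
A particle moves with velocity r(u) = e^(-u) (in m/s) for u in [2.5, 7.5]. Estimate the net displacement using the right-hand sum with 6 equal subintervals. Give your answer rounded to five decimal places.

Δu = (7.5 − 2.5)/6 = 5/6.
Right endpoints: 10/3, 25/6, 5, 35/6, 20/3, 7.5.
r(10/3) ≈ 0.03567, r(25/6) ≈ 0.01550, r(5) ≈ 0.00674, r(35/6) ≈ 0.00293, r(20/3) ≈ 0.00127, r(7.5) ≈ 0.00055.
Sum = Δu · [r(10/3) + r(25/6) + r(5) + ...].
Sum ≈ 0.05222.

0.05222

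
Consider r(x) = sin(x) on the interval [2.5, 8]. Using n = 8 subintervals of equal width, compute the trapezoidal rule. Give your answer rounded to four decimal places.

-0.6296

Δx = (8 − 2.5)/8 = 0.6875.
r(2.5) ≈ 0.5985, r(3.1875) ≈ -0.0459, r(3.875) ≈ -0.6694, r(4.5625) ≈ -0.9888, r(5.25) ≈ -0.8589, r(5.9375) ≈ -0.3388, r(6.625) ≈ 0.3352, r(7.3125) ≈ 0.8569, r(8) ≈ 0.9894.
T_8 = (Δx/2)·[r(x_0) + 2r(x_1) + ... + 2r(x_{7}) + r(x_8)].
Sum ≈ -0.6296.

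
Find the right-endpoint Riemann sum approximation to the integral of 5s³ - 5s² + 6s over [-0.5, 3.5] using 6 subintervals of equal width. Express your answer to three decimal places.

Δs = (3.5 − (-0.5))/6 = 2/3.
Right endpoints: 1/6, 5/6, 1.5, 13/6, 17/6, 3.5.
f(1/6) = 191/216, f(5/6) = 955/216, f(1.5) = 14.625, f(13/6) = 8723/216, f(17/6) = 19567/216, f(3.5) = 174.125.
Sum = Δs · [f(1/6) + f(5/6) + f(1.5) + ...].
Sum ≈ 216.685.

216.685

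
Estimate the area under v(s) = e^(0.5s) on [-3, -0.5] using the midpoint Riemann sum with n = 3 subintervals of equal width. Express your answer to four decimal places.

Δs = (-0.5 − (-3))/3 = 5/6.
Midpoints: -31/12, -1.75, -11/12.
v(-31/12) ≈ 0.2748, v(-1.75) ≈ 0.4169, v(-11/12) ≈ 0.6323.
Sum = Δs · [v(-31/12) + v(-1.75) + v(-11/12)].
Sum ≈ 1.1033.

1.1033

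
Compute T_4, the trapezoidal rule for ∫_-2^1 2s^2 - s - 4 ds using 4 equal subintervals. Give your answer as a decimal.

-3.9375

Δs = (1 − (-2))/4 = 0.75.
f(-2) = 6, f(-1.25) = 0.375, f(-0.5) = -3, f(0.25) = -4.125, f(1) = -3.
T_4 = (Δs/2)·[f(s_0) + 2f(s_1) + 2f(s_2) + 2f(s_3) + f(s_4)].
Sum = -3.9375.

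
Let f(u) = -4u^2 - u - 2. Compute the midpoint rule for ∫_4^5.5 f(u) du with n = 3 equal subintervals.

-146.5

Δu = (5.5 − 4)/3 = 0.5.
Midpoints: 4.25, 4.75, 5.25.
f(4.25) = -78.5, f(4.75) = -97, f(5.25) = -117.5.
Sum = Δu · [f(4.25) + f(4.75) + f(5.25)].
Sum = -146.5.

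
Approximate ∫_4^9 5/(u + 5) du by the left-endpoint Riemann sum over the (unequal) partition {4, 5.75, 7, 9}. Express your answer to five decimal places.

Subinterval widths: 1.75, 1.25, 2.
Left endpoints: 4, 5.75, 7.
f(4) = 5/9, f(5.75) = 20/43, f(7) = 5/12.
Sum = Σ Δu_i · f(u_i).
Sum ≈ 2.38695.

2.38695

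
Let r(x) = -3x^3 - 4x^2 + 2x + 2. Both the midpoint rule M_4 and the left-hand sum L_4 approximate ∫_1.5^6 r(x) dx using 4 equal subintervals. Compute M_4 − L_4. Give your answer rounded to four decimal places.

-375.9302

M_4 ≈ -1191.036621.
L_4 ≈ -815.106445.
M_4 − L_4 ≈ -375.9302.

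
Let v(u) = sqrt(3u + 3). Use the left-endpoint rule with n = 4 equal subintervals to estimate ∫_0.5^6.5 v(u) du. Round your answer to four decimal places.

Δu = (6.5 − 0.5)/4 = 1.5.
Left endpoints: 0.5, 2, 3.5, 5.
v(0.5) ≈ 2.1213, v(2) ≈ 3.0000, v(3.5) ≈ 3.6742, v(5) ≈ 4.2426.
Sum = Δu · [v(0.5) + v(2) + v(3.5) + v(5)].
Sum ≈ 19.5573.

19.5573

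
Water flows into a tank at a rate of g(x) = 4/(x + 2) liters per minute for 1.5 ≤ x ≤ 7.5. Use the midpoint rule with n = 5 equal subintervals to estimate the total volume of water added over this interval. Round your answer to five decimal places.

Δx = (7.5 − 1.5)/5 = 1.2.
Midpoints: 2.1, 3.3, 4.5, 5.7, 6.9.
g(2.1) = 40/41, g(3.3) = 40/53, g(4.5) = 8/13, g(5.7) = 40/77, g(6.9) = 40/89.
Sum = Δx · [g(2.1) + g(3.3) + g(4.5) + g(5.7) + g(6.9)].
Sum ≈ 3.97756.

3.97756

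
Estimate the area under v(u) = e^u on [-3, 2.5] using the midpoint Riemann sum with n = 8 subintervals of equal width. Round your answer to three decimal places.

11.897

Δu = (2.5 − (-3))/8 = 0.6875.
Midpoints: -2.65625, -1.96875, -1.28125, -0.59375, 0.09375, 0.78125, 1.46875, 2.15625.
v(-2.65625) ≈ 0.070, v(-1.96875) ≈ 0.140, v(-1.28125) ≈ 0.278, v(-0.59375) ≈ 0.552, v(0.09375) ≈ 1.098, v(0.78125) ≈ 2.184, v(1.46875) ≈ 4.344, v(2.15625) ≈ 8.639.
Sum = Δu · [v(-2.65625) + v(-1.96875) + v(-1.28125) + ...].
Sum ≈ 11.897.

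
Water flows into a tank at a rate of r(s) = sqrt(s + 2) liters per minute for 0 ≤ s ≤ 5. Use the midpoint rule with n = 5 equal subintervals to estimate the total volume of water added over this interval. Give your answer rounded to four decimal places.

10.4680

Δs = (5 − 0)/5 = 1.
Midpoints: 0.5, 1.5, 2.5, 3.5, 4.5.
r(0.5) ≈ 1.5811, r(1.5) ≈ 1.8708, r(2.5) ≈ 2.1213, r(3.5) ≈ 2.3452, r(4.5) ≈ 2.5495.
Sum = Δs · [r(0.5) + r(1.5) + r(2.5) + r(3.5) + r(4.5)].
Sum ≈ 10.4680.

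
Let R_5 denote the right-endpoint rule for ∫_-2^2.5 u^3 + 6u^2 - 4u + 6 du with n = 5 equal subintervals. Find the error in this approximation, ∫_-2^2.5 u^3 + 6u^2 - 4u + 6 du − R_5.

-12.706875

Exact integral: ∫_-2^2.5 f(u) du = 75.515625.
R_5 = 88.2225.
Error = 75.515625 − 88.2225 = -12.706875.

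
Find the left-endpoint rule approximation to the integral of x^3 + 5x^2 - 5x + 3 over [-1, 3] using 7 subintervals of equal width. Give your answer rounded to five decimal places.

46.69388

Δx = (3 − (-1))/7 = 4/7.
Left endpoints: -1, -3/7, 1/7, 5/7, 9/7, 13/7, 17/7.
f(-1) = 12, f(-3/7) = 2052/343, f(1/7) = 820/343, f(5/7) = 804/343, f(9/7) = 2388/343, f(13/7) = 5956/343, f(17/7) = 11892/343.
Sum = Δx · [f(-1) + f(-3/7) + f(1/7) + ...].
Sum ≈ 46.69388.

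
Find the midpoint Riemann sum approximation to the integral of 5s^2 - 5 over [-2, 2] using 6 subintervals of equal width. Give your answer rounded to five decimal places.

Δs = (2 − (-2))/6 = 2/3.
Midpoints: -5/3, -1, -1/3, 1/3, 1, 5/3.
f(-5/3) = 80/9, f(-1) = 0, f(-1/3) = -40/9, f(1/3) = -40/9, f(1) = 0, f(5/3) = 80/9.
Sum = Δs · [f(-5/3) + f(-1) + f(-1/3) + ...].
Sum ≈ 5.92593.

5.92593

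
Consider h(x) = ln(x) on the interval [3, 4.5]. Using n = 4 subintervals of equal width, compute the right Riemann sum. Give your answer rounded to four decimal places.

Δx = (4.5 − 3)/4 = 0.375.
Right endpoints: 3.375, 3.75, 4.125, 4.5.
h(3.375) ≈ 1.2164, h(3.75) ≈ 1.3218, h(4.125) ≈ 1.4171, h(4.5) ≈ 1.5041.
Sum = Δx · [h(3.375) + h(3.75) + h(4.125) + h(4.5)].
Sum ≈ 2.0472.

2.0472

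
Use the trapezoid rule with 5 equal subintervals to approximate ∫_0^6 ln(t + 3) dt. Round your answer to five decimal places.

10.45271

Δt = (6 − 0)/5 = 1.2.
f(0) ≈ 1.09861, f(1.2) ≈ 1.43508, f(2.4) ≈ 1.68640, f(3.6) ≈ 1.88707, f(4.8) ≈ 2.05412, f(6) ≈ 2.19722.
T_5 = (Δt/2)·[f(t_0) + 2f(t_1) + ... + 2f(t_{4}) + f(t_5)].
Sum ≈ 10.45271.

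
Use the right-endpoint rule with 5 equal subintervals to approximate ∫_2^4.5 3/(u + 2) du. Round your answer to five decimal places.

Δu = (4.5 − 2)/5 = 0.5.
Right endpoints: 2.5, 3, 3.5, 4, 4.5.
f(2.5) = 2/3, f(3) = 0.6, f(3.5) = 6/11, f(4) = 0.5, f(4.5) = 6/13.
Sum = Δu · [f(2.5) + f(3) + f(3.5) + f(4) + f(4.5)].
Sum ≈ 1.38683.

1.38683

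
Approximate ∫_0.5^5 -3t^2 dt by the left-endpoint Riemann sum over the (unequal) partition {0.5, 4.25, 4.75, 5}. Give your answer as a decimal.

-46.828125

Subinterval widths: 3.75, 0.5, 0.25.
Left endpoints: 0.5, 4.25, 4.75.
f(0.5) = -0.75, f(4.25) = -54.1875, f(4.75) = -67.6875.
Sum = Σ Δt_i · f(t_i).
Sum = -46.828125.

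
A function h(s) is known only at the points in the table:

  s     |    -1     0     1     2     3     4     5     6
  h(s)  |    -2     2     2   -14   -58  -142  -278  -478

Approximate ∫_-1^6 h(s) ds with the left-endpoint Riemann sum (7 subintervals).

Δs = 1.
Sum = 1·[(-2) + 2 + 2 + (-14) + (-58) + (-142) + (-278)] = -490.

-490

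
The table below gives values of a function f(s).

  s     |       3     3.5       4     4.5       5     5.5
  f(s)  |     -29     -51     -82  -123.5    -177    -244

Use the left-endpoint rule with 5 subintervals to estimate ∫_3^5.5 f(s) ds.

-231.25

Δs = 0.5.
Sum = 0.5·[(-29) + (-51) + (-82) + (-123.5) + (-177)] = -231.25.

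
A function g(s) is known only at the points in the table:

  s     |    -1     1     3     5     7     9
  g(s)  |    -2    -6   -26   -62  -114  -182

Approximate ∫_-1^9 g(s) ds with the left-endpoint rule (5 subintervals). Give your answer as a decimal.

Δs = 2.
Sum = 2·[(-2) + (-6) + (-26) + (-62) + (-114)] = -420.

-420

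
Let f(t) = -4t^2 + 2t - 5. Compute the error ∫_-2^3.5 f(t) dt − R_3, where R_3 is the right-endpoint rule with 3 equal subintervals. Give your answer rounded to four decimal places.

Exact integral: ∫_-2^3.5 f(t) dt ≈ -87.083333.
R_3 ≈ -119.574074.
Error ≈ -87.083333 − (-119.574074) ≈ 32.4907.

32.4907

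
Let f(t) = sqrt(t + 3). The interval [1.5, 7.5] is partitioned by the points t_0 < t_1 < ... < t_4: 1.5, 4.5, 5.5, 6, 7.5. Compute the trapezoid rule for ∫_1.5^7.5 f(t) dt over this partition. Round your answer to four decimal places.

16.2761

Subinterval widths: 3, 1, 0.5, 1.5.
f(1.5) ≈ 2.1213, f(4.5) ≈ 2.7386, f(5.5) ≈ 2.9155, f(6) ≈ 3.0000, f(7.5) ≈ 3.2404.
On each subinterval the trapezoid contributes (Δt_i/2)·[f(t_{i-1}) + f(t_i)].
Sum ≈ 16.2761.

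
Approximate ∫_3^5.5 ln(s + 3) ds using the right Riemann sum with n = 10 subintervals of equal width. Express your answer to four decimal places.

4.9833

Δs = (5.5 − 3)/10 = 0.25.
Right endpoints: 3.25, 3.5, 3.75, 4, 4.25, 4.5, 4.75, 5, 5.25, 5.5.
f(3.25) ≈ 1.8326, f(3.5) ≈ 1.8718, f(3.75) ≈ 1.9095, f(4) ≈ 1.9459, f(4.25) ≈ 1.9810, f(4.5) ≈ 2.0149, f(4.75) ≈ 2.0477, f(5) ≈ 2.0794, f(5.25) ≈ 2.1102, f(5.5) ≈ 2.1401.
Sum = Δs · [f(3.25) + f(3.5) + f(3.75) + ...].
Sum ≈ 4.9833.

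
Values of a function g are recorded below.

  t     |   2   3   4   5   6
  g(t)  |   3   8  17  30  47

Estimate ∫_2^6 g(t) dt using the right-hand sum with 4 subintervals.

102

Δt = 1.
Sum = 1·[8 + 17 + 30 + 47] = 102.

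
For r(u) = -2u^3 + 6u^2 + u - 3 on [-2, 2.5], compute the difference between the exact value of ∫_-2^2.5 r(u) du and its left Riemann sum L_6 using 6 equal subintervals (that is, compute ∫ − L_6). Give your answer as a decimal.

-12.8671875

Exact integral: ∫_-2^2.5 r(u) du = 23.34375.
L_6 = 36.2109375.
Error = 23.34375 − 36.2109375 = -12.8671875.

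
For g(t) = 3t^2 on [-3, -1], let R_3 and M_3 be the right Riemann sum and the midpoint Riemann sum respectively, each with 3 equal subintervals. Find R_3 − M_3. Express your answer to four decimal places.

R_3 ≈ 18.444444.
M_3 ≈ 25.777778.
R_3 − M_3 ≈ -7.3333.

-7.3333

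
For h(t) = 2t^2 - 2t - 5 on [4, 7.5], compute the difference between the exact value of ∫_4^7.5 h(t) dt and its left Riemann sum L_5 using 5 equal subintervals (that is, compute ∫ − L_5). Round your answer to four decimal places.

25.1533

Exact integral: ∫_4^7.5 h(t) dt ≈ 180.833333.
L_5 = 155.68.
Error ≈ 180.833333 − 155.68 ≈ 25.1533.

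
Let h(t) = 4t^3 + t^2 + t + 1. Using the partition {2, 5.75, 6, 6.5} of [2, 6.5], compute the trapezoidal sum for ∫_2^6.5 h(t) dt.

2300.8125

Subinterval widths: 3.75, 0.25, 0.5.
h(2) = 39, h(5.75) = 800.25, h(6) = 907, h(6.5) = 1148.25.
On each subinterval the trapezoid contributes (Δt_i/2)·[h(t_{i-1}) + h(t_i)].
Sum = 2300.8125.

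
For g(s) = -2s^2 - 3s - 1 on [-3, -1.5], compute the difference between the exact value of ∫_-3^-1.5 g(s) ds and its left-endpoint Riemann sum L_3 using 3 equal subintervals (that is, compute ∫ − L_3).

Exact integral: ∫_-3^-1.5 g(s) ds = -7.125.
L_3 = -9.5.
Error = -7.125 − (-9.5) = 2.375.

2.375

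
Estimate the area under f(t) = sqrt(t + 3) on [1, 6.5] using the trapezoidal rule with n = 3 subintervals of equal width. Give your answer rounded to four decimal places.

Δt = (6.5 − 1)/3 = 11/6.
f(1) ≈ 2.0000, f(17/6) ≈ 2.4152, f(14/3) ≈ 2.7689, f(6.5) ≈ 3.0822.
T_3 = (Δt/2)·[f(t_0) + 2f(t_1) + 2f(t_2) + f(t_3)].
Sum ≈ 14.1629.

14.1629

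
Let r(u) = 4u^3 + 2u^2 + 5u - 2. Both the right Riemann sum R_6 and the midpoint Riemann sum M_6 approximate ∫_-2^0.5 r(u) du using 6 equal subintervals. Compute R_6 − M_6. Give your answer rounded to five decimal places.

R_6 ≈ -17.5896991.
M_6 ≈ -24.6426505.
R_6 − M_6 ≈ 7.05295.

7.05295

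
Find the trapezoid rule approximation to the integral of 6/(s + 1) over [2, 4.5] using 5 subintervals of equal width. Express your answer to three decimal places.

3.647

Δs = (4.5 − 2)/5 = 0.5.
f(2) = 2, f(2.5) = 12/7, f(3) = 1.5, f(3.5) = 4/3, f(4) = 1.2, f(4.5) = 12/11.
T_5 = (Δs/2)·[f(s_0) + 2f(s_1) + ... + 2f(s_{4}) + f(s_5)].
Sum ≈ 3.647.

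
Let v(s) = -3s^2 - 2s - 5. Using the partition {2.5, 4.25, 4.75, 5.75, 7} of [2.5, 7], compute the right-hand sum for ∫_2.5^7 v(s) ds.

-482.734375

Subinterval widths: 1.75, 0.5, 1, 1.25.
Right endpoints: 4.25, 4.75, 5.75, 7.
v(4.25) = -67.6875, v(4.75) = -82.1875, v(5.75) = -115.6875, v(7) = -166.
Sum = Σ Δs_i · v(s_i).
Sum = -482.734375.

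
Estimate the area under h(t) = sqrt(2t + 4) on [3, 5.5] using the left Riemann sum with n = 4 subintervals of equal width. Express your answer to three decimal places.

8.600

Δt = (5.5 − 3)/4 = 0.625.
Left endpoints: 3, 3.625, 4.25, 4.875.
h(3) ≈ 3.162, h(3.625) ≈ 3.354, h(4.25) ≈ 3.536, h(4.875) ≈ 3.708.
Sum = Δt · [h(3) + h(3.625) + h(4.25) + h(4.875)].
Sum ≈ 8.600.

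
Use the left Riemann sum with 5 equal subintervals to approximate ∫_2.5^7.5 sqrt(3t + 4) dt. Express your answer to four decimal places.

Δt = (7.5 − 2.5)/5 = 1.
Left endpoints: 2.5, 3.5, 4.5, 5.5, 6.5.
f(2.5) ≈ 3.3912, f(3.5) ≈ 3.8079, f(4.5) ≈ 4.1833, f(5.5) ≈ 4.5277, f(6.5) ≈ 4.8477.
Sum = Δt · [f(2.5) + f(3.5) + f(4.5) + f(5.5) + f(6.5)].
Sum ≈ 20.7577.

20.7577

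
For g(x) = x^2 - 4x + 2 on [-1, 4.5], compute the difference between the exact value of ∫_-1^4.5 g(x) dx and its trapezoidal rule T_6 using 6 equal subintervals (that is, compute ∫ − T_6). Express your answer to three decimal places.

-0.770

Exact integral: ∫_-1^4.5 g(x) dx ≈ 3.20833.
T_6 ≈ 3.97859.
Error ≈ 3.20833 − 3.97859 ≈ -0.770.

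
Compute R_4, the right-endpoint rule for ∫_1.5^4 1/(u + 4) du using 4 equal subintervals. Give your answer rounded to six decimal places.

Δu = (4 − 1.5)/4 = 0.625.
Right endpoints: 2.125, 2.75, 3.375, 4.
f(2.125) = 8/49, f(2.75) = 4/27, f(3.375) = 8/59, f(4) = 0.125.
Sum = Δu · [f(2.125) + f(2.75) + f(3.375) + f(4)].
Sum ≈ 0.357504.

0.357504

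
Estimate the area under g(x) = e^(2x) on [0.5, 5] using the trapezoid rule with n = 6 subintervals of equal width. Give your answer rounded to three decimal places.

13003.100

Δx = (5 − 0.5)/6 = 0.75.
g(0.5) ≈ 2.718, g(1.25) ≈ 12.182, g(2) ≈ 54.598, g(2.75) ≈ 244.692, g(3.5) ≈ 1096.633, g(4.25) ≈ 4914.769, g(5) ≈ 22026.466.
T_6 = (Δx/2)·[g(x_0) + 2g(x_1) + ... + 2g(x_{5}) + g(x_6)].
Sum ≈ 13003.100.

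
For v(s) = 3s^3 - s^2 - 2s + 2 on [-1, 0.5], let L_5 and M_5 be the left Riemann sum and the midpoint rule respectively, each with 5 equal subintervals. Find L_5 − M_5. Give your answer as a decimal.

L_5 = 2.43.
M_5 = 2.7084375.
L_5 − M_5 = -0.2784375.

-0.2784375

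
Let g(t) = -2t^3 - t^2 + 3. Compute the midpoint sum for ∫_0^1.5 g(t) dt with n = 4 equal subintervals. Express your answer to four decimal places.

0.9404

Δt = (1.5 − 0)/4 = 0.375.
Midpoints: 0.1875, 0.5625, 0.9375, 1.3125.
g(0.1875) = 6045/2048, g(0.5625) = 4767/2048, g(0.9375) = 969/2048, g(1.3125) = -6645/2048.
Sum = Δt · [g(0.1875) + g(0.5625) + g(0.9375) + g(1.3125)].
Sum ≈ 0.9404.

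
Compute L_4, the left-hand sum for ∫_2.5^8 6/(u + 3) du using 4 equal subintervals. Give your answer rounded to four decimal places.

Δu = (8 − 2.5)/4 = 1.375.
Left endpoints: 2.5, 3.875, 5.25, 6.625.
f(2.5) = 12/11, f(3.875) = 48/55, f(5.25) = 8/11, f(6.625) = 48/77.
Sum = Δu · [f(2.5) + f(3.875) + f(5.25) + f(6.625)].
Sum ≈ 4.5571.

4.5571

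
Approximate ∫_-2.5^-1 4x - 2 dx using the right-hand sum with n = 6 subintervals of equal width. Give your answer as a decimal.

-12.75

Δx = (-1 − (-2.5))/6 = 0.25.
Right endpoints: -2.25, -2, -1.75, -1.5, -1.25, -1.
f(-2.25) = -11, f(-2) = -10, f(-1.75) = -9, f(-1.5) = -8, f(-1.25) = -7, f(-1) = -6.
Sum = Δx · [f(-2.25) + f(-2) + f(-1.75) + ...].
Sum = -12.75.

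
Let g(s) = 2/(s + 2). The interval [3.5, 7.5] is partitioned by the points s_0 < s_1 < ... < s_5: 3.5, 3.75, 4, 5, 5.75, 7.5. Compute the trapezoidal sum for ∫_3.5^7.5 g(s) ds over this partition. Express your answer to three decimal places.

1.098

Subinterval widths: 0.25, 0.25, 1, 0.75, 1.75.
g(3.5) = 4/11, g(3.75) = 8/23, g(4) = 1/3, g(5) = 2/7, g(5.75) = 8/31, g(7.5) = 4/19.
On each subinterval the trapezoid contributes (Δs_i/2)·[g(s_{i-1}) + g(s_i)].
Sum ≈ 1.098.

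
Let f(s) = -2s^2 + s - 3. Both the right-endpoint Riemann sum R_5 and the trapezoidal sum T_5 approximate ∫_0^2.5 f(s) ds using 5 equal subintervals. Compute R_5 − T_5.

-2.5

R_5 = -17.5.
T_5 = -15.
R_5 − T_5 = -2.5.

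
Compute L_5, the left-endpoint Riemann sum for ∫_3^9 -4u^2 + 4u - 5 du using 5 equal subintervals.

-669.36

Δu = (9 − 3)/5 = 1.2.
Left endpoints: 3, 4.2, 5.4, 6.6, 7.8.
f(3) = -29, f(4.2) = -58.76, f(5.4) = -100.04, f(6.6) = -152.84, f(7.8) = -217.16.
Sum = Δu · [f(3) + f(4.2) + f(5.4) + f(6.6) + f(7.8)].
Sum = -669.36.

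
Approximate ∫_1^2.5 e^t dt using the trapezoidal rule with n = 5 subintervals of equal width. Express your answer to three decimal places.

9.535

Δt = (2.5 − 1)/5 = 0.3.
f(1) ≈ 2.718, f(1.3) ≈ 3.669, f(1.6) ≈ 4.953, f(1.9) ≈ 6.686, f(2.2) ≈ 9.025, f(2.5) ≈ 12.182.
T_5 = (Δt/2)·[f(t_0) + 2f(t_1) + ... + 2f(t_{4}) + f(t_5)].
Sum ≈ 9.535.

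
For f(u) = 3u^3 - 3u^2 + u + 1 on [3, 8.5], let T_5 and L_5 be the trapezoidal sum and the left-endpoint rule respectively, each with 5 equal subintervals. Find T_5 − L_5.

867.41875

T_5 = 3358.36875.
L_5 = 2490.95.
T_5 − L_5 = 867.41875.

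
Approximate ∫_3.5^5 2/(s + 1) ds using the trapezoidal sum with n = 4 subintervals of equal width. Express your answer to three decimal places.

Δs = (5 − 3.5)/4 = 0.375.
f(3.5) = 4/9, f(3.875) = 16/39, f(4.25) = 8/21, f(4.625) = 16/45, f(5) = 1/3.
T_4 = (Δs/2)·[f(s_0) + 2f(s_1) + 2f(s_2) + 2f(s_3) + f(s_4)].
Sum ≈ 0.576.

0.576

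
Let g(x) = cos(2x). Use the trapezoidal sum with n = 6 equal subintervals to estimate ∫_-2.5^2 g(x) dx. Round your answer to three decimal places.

Δx = (2 − (-2.5))/6 = 0.75.
g(-2.5) ≈ 0.284, g(-1.75) ≈ -0.936, g(-1) ≈ -0.416, g(-0.25) ≈ 0.878, g(0.5) ≈ 0.540, g(1.25) ≈ -0.801, g(2) ≈ -0.654.
T_6 = (Δx/2)·[g(x_0) + 2g(x_1) + ... + 2g(x_{5}) + g(x_6)].
Sum ≈ -0.691.

-0.691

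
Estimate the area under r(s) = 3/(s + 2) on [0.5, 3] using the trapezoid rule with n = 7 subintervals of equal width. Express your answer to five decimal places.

Δs = (3 − 0.5)/7 = 5/14.
r(0.5) = 1.2, r(6/7) = 1.05, r(17/14) = 14/15, r(11/7) = 0.84, r(27/14) = 42/55, r(16/7) = 0.7, r(37/14) = 42/65, r(3) = 0.6.
T_7 = (Δs/2)·[r(s_0) + 2r(s_1) + ... + 2r(s_{6}) + r(s_7)].
Sum ≈ 2.08326.

2.08326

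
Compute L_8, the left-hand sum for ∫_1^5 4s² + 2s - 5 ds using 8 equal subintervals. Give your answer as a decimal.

144

Δs = (5 − 1)/8 = 0.5.
Left endpoints: 1, 1.5, 2, 2.5, 3, 3.5, 4, 4.5.
f(1) = 1, f(1.5) = 7, f(2) = 15, f(2.5) = 25, f(3) = 37, f(3.5) = 51, f(4) = 67, f(4.5) = 85.
Sum = Δs · [f(1) + f(1.5) + f(2) + ...].
Sum = 144.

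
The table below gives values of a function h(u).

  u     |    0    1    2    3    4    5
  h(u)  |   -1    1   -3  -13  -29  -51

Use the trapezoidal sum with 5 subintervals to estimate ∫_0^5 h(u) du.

Δu = 1.
T_5 = (1/2)·[(-1) + 2·1 + 2·(-3) + 2·(-13) + 2·(-29) + (-51)] = -70.

-70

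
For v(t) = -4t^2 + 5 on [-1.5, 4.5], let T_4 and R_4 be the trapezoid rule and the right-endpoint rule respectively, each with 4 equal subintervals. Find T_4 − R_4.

54

T_4 = -105.
R_4 = -159.
T_4 − R_4 = 54.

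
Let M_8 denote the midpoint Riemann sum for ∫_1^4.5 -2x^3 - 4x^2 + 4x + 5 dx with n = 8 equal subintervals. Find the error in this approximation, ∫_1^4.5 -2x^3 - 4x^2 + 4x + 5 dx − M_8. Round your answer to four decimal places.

Exact integral: ∫_1^4.5 f(x) dx ≈ -268.697917.
M_8 ≈ -267.553467.
Error ≈ -268.697917 − (-267.553467) ≈ -1.1444.

-1.1444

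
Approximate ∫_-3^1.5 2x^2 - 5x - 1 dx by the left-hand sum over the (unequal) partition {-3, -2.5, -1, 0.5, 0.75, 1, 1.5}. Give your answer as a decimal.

Subinterval widths: 0.5, 1.5, 1.5, 0.25, 0.25, 0.5.
Left endpoints: -3, -2.5, -1, 0.5, 0.75, 1.
f(-3) = 32, f(-2.5) = 24, f(-1) = 6, f(0.5) = -3, f(0.75) = -3.625, f(1) = -4.
Sum = Σ Δx_i · f(x_i).
Sum = 57.34375.

57.34375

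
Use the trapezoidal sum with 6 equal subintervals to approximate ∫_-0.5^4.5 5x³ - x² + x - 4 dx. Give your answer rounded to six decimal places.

488.865741

Δx = (4.5 − (-0.5))/6 = 5/6.
f(-0.5) = -5.375, f(1/3) = -97/27, f(7/6) = 809/216, f(2) = 34, f(17/6) = 22579/216, f(11/3) = 6283/27, f(4.5) = 435.875.
T_6 = (Δx/2)·[f(x_0) + 2f(x_1) + ... + 2f(x_{5}) + f(x_6)].
Sum ≈ 488.865741.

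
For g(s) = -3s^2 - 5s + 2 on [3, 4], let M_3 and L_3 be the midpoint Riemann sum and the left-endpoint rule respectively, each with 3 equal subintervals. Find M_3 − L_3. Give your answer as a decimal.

-4.25

M_3 ≈ -52.472222.
L_3 ≈ -48.222222.
M_3 − L_3 = -4.25.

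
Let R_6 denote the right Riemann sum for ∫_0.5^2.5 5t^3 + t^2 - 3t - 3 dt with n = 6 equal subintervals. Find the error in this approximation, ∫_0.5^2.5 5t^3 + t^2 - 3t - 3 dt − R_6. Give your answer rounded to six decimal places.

-13.787037

Exact integral: ∫_0.5^2.5 f(t) dt ≈ 38.91666667.
R_6 ≈ 52.70370370.
Error ≈ 38.91666667 − 52.70370370 ≈ -13.787037.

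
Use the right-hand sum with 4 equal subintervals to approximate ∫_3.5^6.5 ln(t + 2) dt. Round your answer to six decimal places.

5.974688

Δt = (6.5 − 3.5)/4 = 0.75.
Right endpoints: 4.25, 5, 5.75, 6.5.
f(4.25) ≈ 1.832581, f(5) ≈ 1.945910, f(5.75) ≈ 2.047693, f(6.5) ≈ 2.140066.
Sum = Δt · [f(4.25) + f(5) + f(5.75) + f(6.5)].
Sum ≈ 5.974688.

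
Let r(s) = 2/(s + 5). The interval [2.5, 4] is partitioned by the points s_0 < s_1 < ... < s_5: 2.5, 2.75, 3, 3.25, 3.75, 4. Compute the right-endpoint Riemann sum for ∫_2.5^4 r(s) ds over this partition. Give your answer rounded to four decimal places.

Subinterval widths: 0.25, 0.25, 0.25, 0.5, 0.25.
Right endpoints: 2.75, 3, 3.25, 3.75, 4.
r(2.75) = 8/31, r(3) = 0.25, r(3.25) = 8/33, r(3.75) = 8/35, r(4) = 2/9.
Sum = Σ Δs_i · r(s_i).
Sum ≈ 0.3575.

0.3575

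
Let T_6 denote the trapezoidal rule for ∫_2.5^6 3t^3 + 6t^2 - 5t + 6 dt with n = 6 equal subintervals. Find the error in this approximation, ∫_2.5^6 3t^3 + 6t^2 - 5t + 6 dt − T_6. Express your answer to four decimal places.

Exact integral: ∫_2.5^6 f(t) dt = 1290.078125.
T_6 ≈ 1298.861545.
Error ≈ 1290.078125 − 1298.861545 ≈ -8.7834.

-8.7834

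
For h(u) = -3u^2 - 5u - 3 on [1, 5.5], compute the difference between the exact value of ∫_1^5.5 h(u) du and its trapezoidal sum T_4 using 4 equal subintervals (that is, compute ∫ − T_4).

2.84765625

Exact integral: ∫_1^5.5 h(u) du = -252.
T_4 = -254.84765625.
Error = -252 − (-254.84765625) = 2.84765625.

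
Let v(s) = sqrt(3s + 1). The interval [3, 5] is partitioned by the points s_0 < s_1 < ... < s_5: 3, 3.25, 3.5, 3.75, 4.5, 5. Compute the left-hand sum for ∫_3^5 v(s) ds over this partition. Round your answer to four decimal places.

Subinterval widths: 0.25, 0.25, 0.25, 0.75, 0.5.
Left endpoints: 3, 3.25, 3.5, 3.75, 4.5.
v(3) ≈ 3.1623, v(3.25) ≈ 3.2787, v(3.5) ≈ 3.3912, v(3.75) ≈ 3.5000, v(4.5) ≈ 3.8079.
Sum = Σ Δs_i · v(s_i).
Sum ≈ 6.9870.

6.9870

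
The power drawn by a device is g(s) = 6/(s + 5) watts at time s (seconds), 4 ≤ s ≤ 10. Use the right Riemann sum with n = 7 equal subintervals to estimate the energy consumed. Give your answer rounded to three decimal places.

Δs = (10 − 4)/7 = 6/7.
Right endpoints: 34/7, 40/7, 46/7, 52/7, 58/7, 64/7, 10.
g(34/7) = 14/23, g(40/7) = 0.56, g(46/7) = 14/27, g(52/7) = 14/29, g(58/7) = 14/31, g(64/7) = 14/33, g(10) = 0.4.
Sum = Δs · [g(34/7) + g(40/7) + g(46/7) + ...].
Sum ≈ 2.954.

2.954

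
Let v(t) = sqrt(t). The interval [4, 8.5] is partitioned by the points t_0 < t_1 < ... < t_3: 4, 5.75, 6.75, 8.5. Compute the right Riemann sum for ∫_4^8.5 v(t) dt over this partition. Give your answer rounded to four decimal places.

Subinterval widths: 1.75, 1, 1.75.
Right endpoints: 5.75, 6.75, 8.5.
v(5.75) ≈ 2.3979, v(6.75) ≈ 2.5981, v(8.5) ≈ 2.9155.
Sum = Σ Δt_i · v(t_i).
Sum ≈ 11.8965.

11.8965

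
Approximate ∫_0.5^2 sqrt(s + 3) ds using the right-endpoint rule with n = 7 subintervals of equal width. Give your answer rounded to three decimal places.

Δs = (2 − 0.5)/7 = 3/14.
Right endpoints: 5/7, 13/14, 8/7, 19/14, 11/7, 25/14, 2.
f(5/7) ≈ 1.927, f(13/14) ≈ 1.982, f(8/7) ≈ 2.035, f(19/14) ≈ 2.087, f(11/7) ≈ 2.138, f(25/14) ≈ 2.188, f(2) ≈ 2.236.
Sum = Δs · [f(5/7) + f(13/14) + f(8/7) + ...].
Sum ≈ 3.127.

3.127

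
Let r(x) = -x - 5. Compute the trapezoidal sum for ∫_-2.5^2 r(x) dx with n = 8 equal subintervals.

-21.375

Δx = (2 − (-2.5))/8 = 0.5625.
r(-2.5) = -2.5, r(-1.9375) = -3.0625, r(-1.375) = -3.625, r(-0.8125) = -4.1875, r(-0.25) = -4.75, r(0.3125) = -5.3125, r(0.875) = -5.875, r(1.4375) = -6.4375, r(2) = -7.
T_8 = (Δx/2)·[r(x_0) + 2r(x_1) + ... + 2r(x_{7}) + r(x_8)].
Sum = -21.375.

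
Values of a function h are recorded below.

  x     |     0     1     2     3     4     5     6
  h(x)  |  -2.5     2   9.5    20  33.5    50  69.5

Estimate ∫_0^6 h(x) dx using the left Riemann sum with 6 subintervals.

Δx = 1.
Sum = 1·[(-2.5) + 2 + 9.5 + 20 + 33.5 + 50] = 112.5.

112.5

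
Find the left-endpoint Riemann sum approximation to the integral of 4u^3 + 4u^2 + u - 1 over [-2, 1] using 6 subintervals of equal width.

Δu = (1 − (-2))/6 = 0.5.
Left endpoints: -2, -1.5, -1, -0.5, 0, 0.5.
f(-2) = -19, f(-1.5) = -7, f(-1) = -2, f(-0.5) = -1, f(0) = -1, f(0.5) = 1.
Sum = Δu · [f(-2) + f(-1.5) + f(-1) + ...].
Sum = -14.5.

-14.5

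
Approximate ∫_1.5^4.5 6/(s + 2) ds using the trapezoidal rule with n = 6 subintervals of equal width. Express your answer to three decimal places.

Δs = (4.5 − 1.5)/6 = 0.5.
f(1.5) = 12/7, f(2) = 1.5, f(2.5) = 4/3, f(3) = 1.2, f(3.5) = 12/11, f(4) = 1, f(4.5) = 12/13.
T_6 = (Δs/2)·[f(s_0) + 2f(s_1) + ... + 2f(s_{5}) + f(s_6)].
Sum ≈ 3.721.

3.721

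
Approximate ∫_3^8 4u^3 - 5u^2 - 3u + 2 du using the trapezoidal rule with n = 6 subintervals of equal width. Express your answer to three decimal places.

3169.468

Δu = (8 − 3)/6 = 5/6.
f(3) = 56, f(23/6) = 15373/108, f(14/3) = 7712/27, f(5.5) = 499.75, f(19/3) = 21562/27, f(43/6) = 129173/108, f(8) = 1706.
T_6 = (Δu/2)·[f(u_0) + 2f(u_1) + ... + 2f(u_{5}) + f(u_6)].
Sum ≈ 3169.468.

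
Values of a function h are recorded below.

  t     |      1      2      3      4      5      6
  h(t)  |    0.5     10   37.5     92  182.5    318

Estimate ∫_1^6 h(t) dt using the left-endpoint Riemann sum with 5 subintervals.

322.5

Δt = 1.
Sum = 1·[0.5 + 10 + 37.5 + 92 + 182.5] = 322.5.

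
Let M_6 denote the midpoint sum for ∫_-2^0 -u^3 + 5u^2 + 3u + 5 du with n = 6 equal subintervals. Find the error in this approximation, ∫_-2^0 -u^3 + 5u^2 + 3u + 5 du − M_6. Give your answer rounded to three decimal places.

Exact integral: ∫_-2^0 f(u) du ≈ 21.33333.
M_6 ≈ 21.18519.
Error ≈ 21.33333 − 21.18519 ≈ 0.148.

0.148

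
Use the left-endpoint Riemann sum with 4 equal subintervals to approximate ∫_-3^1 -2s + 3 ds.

Δs = (1 − (-3))/4 = 1.
Left endpoints: -3, -2, -1, 0.
f(-3) = 9, f(-2) = 7, f(-1) = 5, f(0) = 3.
Sum = Δs · [f(-3) + f(-2) + f(-1) + f(0)].
Sum = 24.

24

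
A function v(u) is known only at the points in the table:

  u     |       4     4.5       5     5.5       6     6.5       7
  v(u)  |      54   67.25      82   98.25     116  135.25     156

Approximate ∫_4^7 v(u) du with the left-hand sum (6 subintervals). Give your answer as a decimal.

Δu = 0.5.
Sum = 0.5·[54 + 67.25 + 82 + 98.25 + 116 + 135.25] = 276.375.

276.375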